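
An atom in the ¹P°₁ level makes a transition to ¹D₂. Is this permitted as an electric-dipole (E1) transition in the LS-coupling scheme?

Parity must change: odd → even — satisfied.
ΔS = 0: S: 0 → 0 — satisfied.
ΔL = 0, ±1 (not L=0↔0): L: 1 → 2, ΔL = +1 — satisfied.
ΔJ = 0, ±1 (not J=0↔0): J: 1 → 2, ΔJ = +1 — satisfied.
All four E1 rules are satisfied.

allowed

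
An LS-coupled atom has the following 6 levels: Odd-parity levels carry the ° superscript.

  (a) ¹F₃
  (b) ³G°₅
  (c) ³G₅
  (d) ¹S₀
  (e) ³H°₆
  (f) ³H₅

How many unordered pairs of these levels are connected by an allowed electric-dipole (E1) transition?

4

(a)–(b): forbidden (ΔS, ΔJ).
(a)–(c): forbidden (parity, ΔS, ΔJ).
(a)–(d): forbidden (parity, ΔL, ΔJ).
(a)–(e): forbidden (ΔS, ΔL, ΔJ).
(a)–(f): forbidden (parity, ΔS, ΔL, ΔJ).
(b)–(c): allowed.
(b)–(d): forbidden (ΔS, ΔL, ΔJ).
(b)–(e): forbidden (parity).
(b)–(f): allowed.
(c)–(d): forbidden (parity, ΔS, ΔL, ΔJ).
(c)–(e): allowed.
(c)–(f): forbidden (parity).
(d)–(e): forbidden (ΔS, ΔL, ΔJ).
(d)–(f): forbidden (parity, ΔS, ΔL, ΔJ).
(e)–(f): allowed.
Allowed pairs: 4 of 15.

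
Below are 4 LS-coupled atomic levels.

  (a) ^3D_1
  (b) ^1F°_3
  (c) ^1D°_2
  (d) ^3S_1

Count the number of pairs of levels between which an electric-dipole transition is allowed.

(a)–(b): forbidden (ΔS, ΔJ).
(a)–(c): forbidden (ΔS).
(a)–(d): forbidden (parity, ΔL).
(b)–(c): forbidden (parity).
(b)–(d): forbidden (ΔS, ΔL, ΔJ).
(c)–(d): forbidden (ΔS, ΔL).
Allowed pairs: 0 of 6.

0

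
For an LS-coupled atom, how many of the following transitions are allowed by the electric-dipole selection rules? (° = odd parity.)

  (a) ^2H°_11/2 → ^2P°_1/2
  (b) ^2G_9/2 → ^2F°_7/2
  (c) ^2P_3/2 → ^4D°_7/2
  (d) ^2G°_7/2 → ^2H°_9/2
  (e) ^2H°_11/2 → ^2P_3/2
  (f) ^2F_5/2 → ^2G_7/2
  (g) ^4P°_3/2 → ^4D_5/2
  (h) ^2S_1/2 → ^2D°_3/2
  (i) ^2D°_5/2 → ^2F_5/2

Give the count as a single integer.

3

(a) forbidden (parity, ΔL, ΔJ fail)
(b) allowed
(c) forbidden (ΔS, ΔJ fail)
(d) forbidden (parity fails)
(e) forbidden (ΔL, ΔJ fail)
(f) forbidden (parity fails)
(g) allowed
(h) forbidden (ΔL fails)
(i) allowed
Total allowed: 3 of 9.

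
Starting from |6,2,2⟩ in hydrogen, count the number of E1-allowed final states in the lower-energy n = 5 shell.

E1 requires Δl = ±1, so l_f ∈ {1, 3}; with 0 ≤ l_f ≤ n_f−1 = 4, the allowed l_f values are {1, 3}.
For l_f = 1: m_f ∈ {m_i−1, m_i, m_i+1} ∩ [−1, 1] = {1} → 1 state.
For l_f = 3: m_f ∈ {m_i−1, m_i, m_i+1} ∩ [−3, 3] = {1, 2, 3} → 3 states.
Total: 4.

4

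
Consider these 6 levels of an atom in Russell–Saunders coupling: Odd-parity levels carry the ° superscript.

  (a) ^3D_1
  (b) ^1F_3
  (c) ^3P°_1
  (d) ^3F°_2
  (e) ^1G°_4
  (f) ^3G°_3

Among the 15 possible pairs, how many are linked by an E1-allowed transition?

(a)–(b): forbidden (parity, ΔS, ΔJ).
(a)–(c): allowed.
(a)–(d): allowed.
(a)–(e): forbidden (ΔS, ΔL, ΔJ).
(a)–(f): forbidden (ΔL, ΔJ).
(b)–(c): forbidden (ΔS, ΔL, ΔJ).
(b)–(d): forbidden (ΔS).
(b)–(e): allowed.
(b)–(f): forbidden (ΔS).
(c)–(d): forbidden (parity, ΔL).
(c)–(e): forbidden (parity, ΔS, ΔL, ΔJ).
(c)–(f): forbidden (parity, ΔL, ΔJ).
(d)–(e): forbidden (parity, ΔS, ΔJ).
(d)–(f): forbidden (parity).
(e)–(f): forbidden (parity, ΔS).
Allowed pairs: 3 of 15.

3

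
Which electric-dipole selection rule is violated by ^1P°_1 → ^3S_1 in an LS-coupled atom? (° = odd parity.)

Reading off the term symbols: S 0→1, L 1→0, J 1→1, parity odd→even.
ΔS = 0: S: 0 → 1 — ✗.
ΔJ = 0, ±1 (not J=0↔0): J: 1 → 1, ΔJ = +0 — ✓.
ΔL = 0, ±1 (not L=0↔0): L: 1 → 0, ΔL = -1 — ✓.
Parity must change: odd → even — ✓.

the ΔS = 0 rule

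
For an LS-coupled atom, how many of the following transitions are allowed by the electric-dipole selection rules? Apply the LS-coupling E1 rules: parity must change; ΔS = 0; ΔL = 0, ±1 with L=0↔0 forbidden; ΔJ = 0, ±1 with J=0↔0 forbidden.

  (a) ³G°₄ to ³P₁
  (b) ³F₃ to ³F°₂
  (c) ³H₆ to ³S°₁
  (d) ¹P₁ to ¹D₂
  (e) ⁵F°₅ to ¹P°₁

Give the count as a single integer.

1

(a) forbidden (ΔL, ΔJ fail)
(b) allowed
(c) forbidden (ΔL, ΔJ fail)
(d) forbidden (parity fails)
(e) forbidden (parity, ΔS, ΔL, ΔJ fail)
Total allowed: 1 of 5.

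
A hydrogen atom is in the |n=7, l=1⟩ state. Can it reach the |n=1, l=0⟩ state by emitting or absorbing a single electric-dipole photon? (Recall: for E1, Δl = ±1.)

allowed

Δl = 0 − 1 = -1; the E1 rule Δl = ±1 is ✓.
All E1 selection rules are satisfied.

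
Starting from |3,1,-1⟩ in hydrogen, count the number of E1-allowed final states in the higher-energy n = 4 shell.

E1 requires Δl = ±1, so l_f ∈ {0, 2}; with 0 ≤ l_f ≤ n_f−1 = 3, the allowed l_f values are {0, 2}.
For l_f = 0: m_f ∈ {m_i−1, m_i, m_i+1} ∩ [−0, 0] = {0} → 1 state.
For l_f = 2: m_f ∈ {m_i−1, m_i, m_i+1} ∩ [−2, 2] = {-2, -1, 0} → 3 states.
Total: 4.

4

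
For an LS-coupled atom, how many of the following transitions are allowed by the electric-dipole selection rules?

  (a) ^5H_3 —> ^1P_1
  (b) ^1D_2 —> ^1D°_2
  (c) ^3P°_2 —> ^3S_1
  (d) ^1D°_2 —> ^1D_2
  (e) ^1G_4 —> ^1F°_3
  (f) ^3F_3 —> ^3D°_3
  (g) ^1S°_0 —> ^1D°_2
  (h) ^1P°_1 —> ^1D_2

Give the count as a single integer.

(a) forbidden (parity, ΔS, ΔL, ΔJ fail)
(b) allowed
(c) allowed
(d) allowed
(e) allowed
(f) allowed
(g) forbidden (parity, ΔL, ΔJ fail)
(h) allowed
Total allowed: 6 of 8.

6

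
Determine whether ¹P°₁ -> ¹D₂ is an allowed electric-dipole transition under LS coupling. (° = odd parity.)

allowed

Parity must change: odd → even — satisfied.
ΔS = 0: S: 0 → 0 — satisfied.
ΔL = 0, ±1 (not L=0↔0): L: 1 → 2, ΔL = +1 — satisfied.
ΔJ = 0, ±1 (not J=0↔0): J: 1 → 2, ΔJ = +1 — satisfied.
All four E1 rules are satisfied.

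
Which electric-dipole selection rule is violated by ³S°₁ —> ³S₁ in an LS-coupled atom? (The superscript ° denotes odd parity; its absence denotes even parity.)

the L=0 ↔ L=0 exclusion

Initial level: S=1, L=0, J=1, parity odd. Final level: S=1, L=0, J=1, parity even.
Parity must change: odd → even — satisfied.
ΔS = 0: S: 1 → 1 — satisfied.
ΔL = 0, ±1 (not L=0↔0): L: 0 → 0, ΔL = +0 — violated.
ΔJ = 0, ±1 (not J=0↔0): J: 1 → 1, ΔJ = +0 — satisfied.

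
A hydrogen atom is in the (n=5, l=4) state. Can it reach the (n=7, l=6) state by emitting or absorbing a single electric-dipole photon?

l: 4 → 6 (Δl = +2). Δl = ±1 ✗.
The transition is electric-dipole forbidden.

forbidden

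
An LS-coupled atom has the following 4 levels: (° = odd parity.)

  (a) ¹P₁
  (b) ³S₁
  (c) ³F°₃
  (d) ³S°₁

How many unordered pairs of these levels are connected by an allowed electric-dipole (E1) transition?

0

(a)–(b): forbidden (parity, ΔS).
(a)–(c): forbidden (ΔS, ΔL, ΔJ).
(a)–(d): forbidden (ΔS).
(b)–(c): forbidden (ΔL, ΔJ).
(b)–(d): forbidden (ΔL).
(c)–(d): forbidden (parity, ΔL, ΔJ).
Allowed pairs: 0 of 6.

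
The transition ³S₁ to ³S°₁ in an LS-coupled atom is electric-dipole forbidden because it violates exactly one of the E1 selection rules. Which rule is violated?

the L=0 ↔ L=0 exclusion

ΔL = 0, ±1 (not L=0↔0): L: 0 → 0, ΔL = +0 — ✗.
Parity must change: even → odd — ✓.
ΔS = 0: S: 1 → 1 — ✓.
ΔJ = 0, ±1 (not J=0↔0): J: 1 → 1, ΔJ = +0 — ✓.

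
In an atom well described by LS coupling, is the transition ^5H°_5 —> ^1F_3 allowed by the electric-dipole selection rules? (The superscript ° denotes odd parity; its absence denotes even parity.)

Parity must change: odd → even — ✓.
ΔS = 0: S: 2 → 0 — ✗.
ΔL = 0, ±1 (not L=0↔0): L: 5 → 3, ΔL = -2 — ✗.
ΔJ = 0, ±1 (not J=0↔0): J: 5 → 3, ΔJ = -2 — ✗.
Rule(s) violated: ΔS, ΔL, ΔJ.

forbidden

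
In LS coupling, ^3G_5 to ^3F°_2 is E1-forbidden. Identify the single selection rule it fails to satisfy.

Parity must change: even → odd — ok.
ΔS = 0: S: 1 → 1 — ok.
ΔL = 0, ±1 (not L=0↔0): L: 4 → 3, ΔL = -1 — ok.
ΔJ = 0, ±1 (not J=0↔0): J: 5 → 2, ΔJ = -3 — fails.

the ΔJ = 0, ±1 rule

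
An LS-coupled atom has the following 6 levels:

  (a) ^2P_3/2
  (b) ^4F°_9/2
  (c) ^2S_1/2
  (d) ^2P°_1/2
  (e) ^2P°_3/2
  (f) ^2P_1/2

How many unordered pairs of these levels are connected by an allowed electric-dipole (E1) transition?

(a)–(b): forbidden (ΔS, ΔL, ΔJ).
(a)–(c): forbidden (parity).
(a)–(d): allowed.
(a)–(e): allowed.
(a)–(f): forbidden (parity).
(b)–(c): forbidden (ΔS, ΔL, ΔJ).
(b)–(d): forbidden (parity, ΔS, ΔL, ΔJ).
(b)–(e): forbidden (parity, ΔS, ΔL, ΔJ).
(b)–(f): forbidden (ΔS, ΔL, ΔJ).
(c)–(d): allowed.
(c)–(e): allowed.
(c)–(f): forbidden (parity).
(d)–(e): forbidden (parity).
(d)–(f): allowed.
(e)–(f): allowed.
Allowed pairs: 6 of 15.

6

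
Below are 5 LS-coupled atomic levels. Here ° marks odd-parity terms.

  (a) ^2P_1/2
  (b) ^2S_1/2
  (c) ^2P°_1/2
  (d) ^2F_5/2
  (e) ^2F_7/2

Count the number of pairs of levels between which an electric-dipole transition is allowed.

2

(a)–(b): forbidden (parity).
(a)–(c): allowed.
(a)–(d): forbidden (parity, ΔL, ΔJ).
(a)–(e): forbidden (parity, ΔL, ΔJ).
(b)–(c): allowed.
(b)–(d): forbidden (parity, ΔL, ΔJ).
(b)–(e): forbidden (parity, ΔL, ΔJ).
(c)–(d): forbidden (ΔL, ΔJ).
(c)–(e): forbidden (ΔL, ΔJ).
(d)–(e): forbidden (parity).
Allowed pairs: 2 of 10.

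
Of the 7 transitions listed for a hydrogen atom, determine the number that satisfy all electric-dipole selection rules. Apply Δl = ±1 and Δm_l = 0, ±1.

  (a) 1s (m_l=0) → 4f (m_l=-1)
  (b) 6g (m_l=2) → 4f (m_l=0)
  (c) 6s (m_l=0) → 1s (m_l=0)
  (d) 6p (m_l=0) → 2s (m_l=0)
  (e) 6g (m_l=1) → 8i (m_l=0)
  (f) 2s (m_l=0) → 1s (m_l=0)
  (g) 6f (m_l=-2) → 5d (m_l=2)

1

(a) forbidden — Δl = +3 (E1 requires Δl = ±1)
(b) forbidden — Δm_l = -2 (E1 requires Δm_l = 0, ±1)
(c) forbidden — Δl = +0 (E1 requires Δl = ±1)
(d) allowed
(e) forbidden — Δl = +2 (E1 requires Δl = ±1)
(f) forbidden — Δl = +0 (E1 requires Δl = ±1)
(g) forbidden — Δm_l = +4 (E1 requires Δm_l = 0, ±1)
Total allowed: 1 of 7.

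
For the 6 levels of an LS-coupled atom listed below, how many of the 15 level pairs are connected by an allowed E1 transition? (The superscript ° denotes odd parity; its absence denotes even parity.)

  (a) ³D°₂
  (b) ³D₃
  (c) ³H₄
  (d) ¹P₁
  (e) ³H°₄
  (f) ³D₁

3

(a)–(b): allowed.
(a)–(c): forbidden (ΔL, ΔJ).
(a)–(d): forbidden (ΔS).
(a)–(e): forbidden (parity, ΔL, ΔJ).
(a)–(f): allowed.
(b)–(c): forbidden (parity, ΔL).
(b)–(d): forbidden (parity, ΔS, ΔJ).
(b)–(e): forbidden (ΔL).
(b)–(f): forbidden (parity, ΔJ).
(c)–(d): forbidden (parity, ΔS, ΔL, ΔJ).
(c)–(e): allowed.
(c)–(f): forbidden (parity, ΔL, ΔJ).
(d)–(e): forbidden (ΔS, ΔL, ΔJ).
(d)–(f): forbidden (parity, ΔS).
(e)–(f): forbidden (ΔL, ΔJ).
Allowed pairs: 3 of 15.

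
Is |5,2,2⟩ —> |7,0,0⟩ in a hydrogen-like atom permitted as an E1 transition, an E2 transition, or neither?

Δl = 0 − 2 = -2; l_i + l_f = 2.
Δm_l = -2.
E1 (Δl = ±1, |Δm_l| ≤ 1): not satisfied.
E2 (Δl = 0,±2, l_i+l_f ≥ 2, |Δm_l| ≤ 2): satisfied.

E2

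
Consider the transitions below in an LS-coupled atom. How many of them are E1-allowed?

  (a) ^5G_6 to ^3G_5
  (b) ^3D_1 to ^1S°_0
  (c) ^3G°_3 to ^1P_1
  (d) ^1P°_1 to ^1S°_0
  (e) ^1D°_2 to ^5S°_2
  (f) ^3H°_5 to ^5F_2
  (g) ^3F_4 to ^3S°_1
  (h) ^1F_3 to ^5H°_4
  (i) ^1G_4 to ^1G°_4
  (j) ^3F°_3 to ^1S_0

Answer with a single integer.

1

(a) forbidden (parity, ΔS fail)
(b) forbidden (ΔS, ΔL fail)
(c) forbidden (ΔS, ΔL, ΔJ fail)
(d) forbidden (parity fails)
(e) forbidden (parity, ΔS, ΔL fail)
(f) forbidden (ΔS, ΔL, ΔJ fail)
(g) forbidden (ΔL, ΔJ fail)
(h) forbidden (ΔS, ΔL fail)
(i) allowed
(j) forbidden (ΔS, ΔL, ΔJ fail)
Total allowed: 1 of 10.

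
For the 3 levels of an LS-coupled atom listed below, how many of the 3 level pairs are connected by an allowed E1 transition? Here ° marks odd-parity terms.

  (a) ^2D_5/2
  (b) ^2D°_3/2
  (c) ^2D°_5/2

(a)–(b): allowed.
(a)–(c): allowed.
(b)–(c): forbidden (parity).
Allowed pairs: 2 of 3.

2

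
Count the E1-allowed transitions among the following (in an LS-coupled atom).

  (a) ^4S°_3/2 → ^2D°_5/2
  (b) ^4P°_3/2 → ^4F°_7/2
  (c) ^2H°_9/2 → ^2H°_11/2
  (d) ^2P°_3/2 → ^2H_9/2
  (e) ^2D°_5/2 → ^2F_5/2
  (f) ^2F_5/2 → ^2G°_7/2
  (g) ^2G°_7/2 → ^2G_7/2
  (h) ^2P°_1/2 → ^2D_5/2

(a) forbidden (parity, ΔS, ΔL fail)
(b) forbidden (parity, ΔL, ΔJ fail)
(c) forbidden (parity fails)
(d) forbidden (ΔL, ΔJ fail)
(e) allowed
(f) allowed
(g) allowed
(h) forbidden (ΔJ fails)
Total allowed: 3 of 8.

3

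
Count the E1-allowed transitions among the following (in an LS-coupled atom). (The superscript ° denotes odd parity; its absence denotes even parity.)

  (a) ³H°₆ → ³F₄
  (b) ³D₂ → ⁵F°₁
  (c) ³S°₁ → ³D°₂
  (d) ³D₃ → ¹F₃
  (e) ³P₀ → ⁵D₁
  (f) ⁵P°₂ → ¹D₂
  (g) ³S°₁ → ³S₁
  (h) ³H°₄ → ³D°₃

0

(a) forbidden (ΔL, ΔJ fail)
(b) forbidden (ΔS fails)
(c) forbidden (parity, ΔL fail)
(d) forbidden (parity, ΔS fail)
(e) forbidden (parity, ΔS fail)
(f) forbidden (ΔS fails)
(g) forbidden (ΔL fails)
(h) forbidden (parity, ΔL fail)
Total allowed: 0 of 8.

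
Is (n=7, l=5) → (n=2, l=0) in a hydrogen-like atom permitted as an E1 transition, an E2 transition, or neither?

neither

Δl = 0 − 5 = -5; l_i + l_f = 5.
E1 (Δl = ±1): not satisfied.
E2 (Δl = 0,±2, l_i+l_f ≥ 2): not satisfied.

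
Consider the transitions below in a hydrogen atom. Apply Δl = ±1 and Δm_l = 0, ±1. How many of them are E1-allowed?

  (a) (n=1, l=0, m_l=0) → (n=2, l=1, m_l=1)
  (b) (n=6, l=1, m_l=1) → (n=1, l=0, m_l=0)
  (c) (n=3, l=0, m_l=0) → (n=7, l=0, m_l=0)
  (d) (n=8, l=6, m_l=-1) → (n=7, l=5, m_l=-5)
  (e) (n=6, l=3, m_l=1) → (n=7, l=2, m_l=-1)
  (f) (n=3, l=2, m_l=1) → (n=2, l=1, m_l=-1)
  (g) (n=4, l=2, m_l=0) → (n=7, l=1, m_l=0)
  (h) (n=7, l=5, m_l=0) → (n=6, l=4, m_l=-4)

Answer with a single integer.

(a) allowed
(b) allowed
(c) forbidden — Δl = +0 (E1 requires Δl = ±1)
(d) forbidden — Δm_l = -4 (E1 requires Δm_l = 0, ±1)
(e) forbidden — Δm_l = -2 (E1 requires Δm_l = 0, ±1)
(f) forbidden — Δm_l = -2 (E1 requires Δm_l = 0, ±1)
(g) allowed
(h) forbidden — Δm_l = -4 (E1 requires Δm_l = 0, ±1)
Total allowed: 3 of 8.

3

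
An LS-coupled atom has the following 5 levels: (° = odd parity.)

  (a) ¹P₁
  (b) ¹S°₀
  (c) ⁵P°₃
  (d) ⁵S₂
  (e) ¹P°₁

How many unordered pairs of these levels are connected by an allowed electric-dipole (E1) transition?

3

(a)–(b): allowed.
(a)–(c): forbidden (ΔS, ΔJ).
(a)–(d): forbidden (parity, ΔS).
(a)–(e): allowed.
(b)–(c): forbidden (parity, ΔS, ΔJ).
(b)–(d): forbidden (ΔS, ΔL, ΔJ).
(b)–(e): forbidden (parity).
(c)–(d): allowed.
(c)–(e): forbidden (parity, ΔS, ΔJ).
(d)–(e): forbidden (ΔS).
Allowed pairs: 3 of 10.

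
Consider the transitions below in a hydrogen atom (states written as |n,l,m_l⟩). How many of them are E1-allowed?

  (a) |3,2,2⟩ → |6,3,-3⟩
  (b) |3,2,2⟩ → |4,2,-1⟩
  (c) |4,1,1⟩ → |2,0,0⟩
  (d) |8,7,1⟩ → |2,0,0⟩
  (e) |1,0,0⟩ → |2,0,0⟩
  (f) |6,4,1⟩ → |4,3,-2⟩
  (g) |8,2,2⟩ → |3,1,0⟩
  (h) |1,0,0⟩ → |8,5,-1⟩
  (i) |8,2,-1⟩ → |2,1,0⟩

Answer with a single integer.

(a) forbidden — Δm_l = -5 (E1 requires Δm_l = 0, ±1)
(b) forbidden — Δl = +0 (E1 requires Δl = ±1); Δm_l = -3 (E1 requires Δm_l = 0, ±1)
(c) allowed
(d) forbidden — Δl = -7 (E1 requires Δl = ±1)
(e) forbidden — Δl = +0 (E1 requires Δl = ±1)
(f) forbidden — Δm_l = -3 (E1 requires Δm_l = 0, ±1)
(g) forbidden — Δm_l = -2 (E1 requires Δm_l = 0, ±1)
(h) forbidden — Δl = +5 (E1 requires Δl = ±1)
(i) allowed
Total allowed: 2 of 9.

2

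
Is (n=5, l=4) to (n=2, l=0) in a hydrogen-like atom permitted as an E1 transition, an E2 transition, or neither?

Δl = 0 − 4 = -4; l_i + l_f = 4.
E1 (Δl = ±1): not satisfied.
E2 (Δl = 0,±2, l_i+l_f ≥ 2): not satisfied.

neither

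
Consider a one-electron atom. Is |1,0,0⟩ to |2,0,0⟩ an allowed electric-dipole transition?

forbidden

Initial l = 0, final l = 0, so Δl = +0. E1 requires Δl = ±1: fails.
Δm_l = 0 − (0) = +0. E1 requires Δm_l = 0, ±1: ok.
The transition is electric-dipole forbidden.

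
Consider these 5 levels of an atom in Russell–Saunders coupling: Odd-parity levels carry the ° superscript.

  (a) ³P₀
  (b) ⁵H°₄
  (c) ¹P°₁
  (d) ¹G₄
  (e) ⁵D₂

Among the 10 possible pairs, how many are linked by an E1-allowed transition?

0

(a)–(b): forbidden (ΔS, ΔL, ΔJ).
(a)–(c): forbidden (ΔS).
(a)–(d): forbidden (parity, ΔS, ΔL, ΔJ).
(a)–(e): forbidden (parity, ΔS, ΔJ).
(b)–(c): forbidden (parity, ΔS, ΔL, ΔJ).
(b)–(d): forbidden (ΔS).
(b)–(e): forbidden (ΔL, ΔJ).
(c)–(d): forbidden (ΔL, ΔJ).
(c)–(e): forbidden (ΔS).
(d)–(e): forbidden (parity, ΔS, ΔL, ΔJ).
Allowed pairs: 0 of 10.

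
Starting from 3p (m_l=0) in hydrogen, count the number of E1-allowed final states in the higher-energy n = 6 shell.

E1 requires Δl = ±1, so l_f ∈ {0, 2}; with 0 ≤ l_f ≤ n_f−1 = 5, the allowed l_f values are {0, 2}.
For l_f = 0: m_f ∈ {m_i−1, m_i, m_i+1} ∩ [−0, 0] = {0} → 1 state.
For l_f = 2: m_f ∈ {m_i−1, m_i, m_i+1} ∩ [−2, 2] = {-1, 0, 1} → 3 states.
Total: 4.

4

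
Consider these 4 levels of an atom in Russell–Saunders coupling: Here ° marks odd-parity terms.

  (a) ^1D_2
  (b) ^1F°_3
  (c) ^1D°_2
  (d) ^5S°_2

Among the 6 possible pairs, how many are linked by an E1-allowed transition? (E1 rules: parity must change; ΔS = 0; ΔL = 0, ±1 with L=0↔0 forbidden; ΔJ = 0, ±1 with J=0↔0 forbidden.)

2

(a)–(b): allowed.
(a)–(c): allowed.
(a)–(d): forbidden (ΔS, ΔL).
(b)–(c): forbidden (parity).
(b)–(d): forbidden (parity, ΔS, ΔL).
(c)–(d): forbidden (parity, ΔS, ΔL).
Allowed pairs: 2 of 6.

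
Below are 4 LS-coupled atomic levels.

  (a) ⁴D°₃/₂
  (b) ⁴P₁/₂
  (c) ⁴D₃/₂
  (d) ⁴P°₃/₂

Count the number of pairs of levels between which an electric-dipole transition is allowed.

(a)–(b): allowed.
(a)–(c): allowed.
(a)–(d): forbidden (parity).
(b)–(c): forbidden (parity).
(b)–(d): allowed.
(c)–(d): allowed.
Allowed pairs: 4 of 6.

4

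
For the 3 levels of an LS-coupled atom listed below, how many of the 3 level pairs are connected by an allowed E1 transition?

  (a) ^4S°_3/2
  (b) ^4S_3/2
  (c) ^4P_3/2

1

(a)–(b): forbidden (ΔL).
(a)–(c): allowed.
(b)–(c): forbidden (parity).
Allowed pairs: 1 of 3.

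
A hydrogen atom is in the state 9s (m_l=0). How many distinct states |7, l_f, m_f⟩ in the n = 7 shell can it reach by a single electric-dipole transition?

E1 requires Δl = ±1, so l_f ∈ {-1, 1}; with 0 ≤ l_f ≤ n_f−1 = 6, the allowed l_f values are {1}.
For l_f = 1: m_f ∈ {m_i−1, m_i, m_i+1} ∩ [−1, 1] = {-1, 0, 1} → 3 states.
Total: 3.

3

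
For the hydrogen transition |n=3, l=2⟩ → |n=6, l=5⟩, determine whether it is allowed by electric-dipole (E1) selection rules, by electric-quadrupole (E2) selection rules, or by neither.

neither

Δl = 5 − 2 = +3; l_i + l_f = 7.
E1 (Δl = ±1): not satisfied.
E2 (Δl = 0,±2, l_i+l_f ≥ 2): not satisfied.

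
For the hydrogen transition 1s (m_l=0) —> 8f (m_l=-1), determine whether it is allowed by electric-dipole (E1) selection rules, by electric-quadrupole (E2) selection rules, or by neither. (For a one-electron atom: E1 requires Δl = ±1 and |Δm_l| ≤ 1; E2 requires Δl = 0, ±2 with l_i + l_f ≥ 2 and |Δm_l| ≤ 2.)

Δl = 3 − 0 = +3; l_i + l_f = 3.
Δm_l = -1.
E1 (Δl = ±1, |Δm_l| ≤ 1): not satisfied.
E2 (Δl = 0,±2, l_i+l_f ≥ 2, |Δm_l| ≤ 2): not satisfied.

neither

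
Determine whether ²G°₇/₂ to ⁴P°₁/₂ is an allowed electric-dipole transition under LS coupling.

Reading off the term symbols: S 1/2→3/2, L 4→1, J 7/2→1/2, parity odd→odd.
Parity must change: odd → odd — ✗.
ΔS = 0: S: 1/2 → 3/2 — ✗.
ΔL = 0, ±1 (not L=0↔0): L: 4 → 1, ΔL = -3 — ✗.
ΔJ = 0, ±1 (not J=0↔0): J: 7/2 → 1/2, ΔJ = -3 — ✗.
Rule(s) violated: parity, ΔS, ΔL, ΔJ.

forbidden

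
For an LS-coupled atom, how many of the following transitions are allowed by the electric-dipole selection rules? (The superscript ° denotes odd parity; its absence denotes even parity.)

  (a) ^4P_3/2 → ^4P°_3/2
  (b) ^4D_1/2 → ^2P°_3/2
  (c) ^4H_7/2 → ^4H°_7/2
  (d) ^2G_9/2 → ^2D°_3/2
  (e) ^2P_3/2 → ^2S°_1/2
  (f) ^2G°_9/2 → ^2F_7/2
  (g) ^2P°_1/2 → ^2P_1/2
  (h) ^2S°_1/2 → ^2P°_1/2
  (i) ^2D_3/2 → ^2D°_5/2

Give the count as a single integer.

6

(a) allowed
(b) forbidden (ΔS fails)
(c) allowed
(d) forbidden (ΔL, ΔJ fail)
(e) allowed
(f) allowed
(g) allowed
(h) forbidden (parity fails)
(i) allowed
Total allowed: 6 of 9.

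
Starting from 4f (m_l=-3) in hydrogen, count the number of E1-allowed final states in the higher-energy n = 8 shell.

E1 requires Δl = ±1, so l_f ∈ {2, 4}; with 0 ≤ l_f ≤ n_f−1 = 7, the allowed l_f values are {2, 4}.
For l_f = 2: m_f ∈ {m_i−1, m_i, m_i+1} ∩ [−2, 2] = {-2} → 1 state.
For l_f = 4: m_f ∈ {m_i−1, m_i, m_i+1} ∩ [−4, 4] = {-4, -3, -2} → 3 states.
Total: 4.

4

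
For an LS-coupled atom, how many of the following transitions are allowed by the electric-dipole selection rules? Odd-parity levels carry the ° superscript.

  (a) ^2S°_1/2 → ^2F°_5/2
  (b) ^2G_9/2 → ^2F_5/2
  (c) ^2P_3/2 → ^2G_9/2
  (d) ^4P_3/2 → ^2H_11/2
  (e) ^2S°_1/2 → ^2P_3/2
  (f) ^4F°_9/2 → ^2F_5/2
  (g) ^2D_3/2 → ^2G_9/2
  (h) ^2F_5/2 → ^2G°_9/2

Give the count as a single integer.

(a) forbidden (parity, ΔL, ΔJ fail)
(b) forbidden (parity, ΔJ fail)
(c) forbidden (parity, ΔL, ΔJ fail)
(d) forbidden (parity, ΔS, ΔL, ΔJ fail)
(e) allowed
(f) forbidden (ΔS, ΔJ fail)
(g) forbidden (parity, ΔL, ΔJ fail)
(h) forbidden (ΔJ fails)
Total allowed: 1 of 8.

1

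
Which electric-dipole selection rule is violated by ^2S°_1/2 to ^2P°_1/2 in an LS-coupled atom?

ΔJ = 0, ±1 (not J=0↔0): J: 1/2 → 1/2, ΔJ = +0 — ✓.
ΔL = 0, ±1 (not L=0↔0): L: 0 → 1, ΔL = +1 — ✓.
Parity must change: odd → odd — ✗.
ΔS = 0: S: 1/2 → 1/2 — ✓.

parity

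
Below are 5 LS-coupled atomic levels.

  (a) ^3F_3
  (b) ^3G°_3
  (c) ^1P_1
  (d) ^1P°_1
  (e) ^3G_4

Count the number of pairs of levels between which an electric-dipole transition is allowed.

3

(a)–(b): allowed.
(a)–(c): forbidden (parity, ΔS, ΔL, ΔJ).
(a)–(d): forbidden (ΔS, ΔL, ΔJ).
(a)–(e): forbidden (parity).
(b)–(c): forbidden (ΔS, ΔL, ΔJ).
(b)–(d): forbidden (parity, ΔS, ΔL, ΔJ).
(b)–(e): allowed.
(c)–(d): allowed.
(c)–(e): forbidden (parity, ΔS, ΔL, ΔJ).
(d)–(e): forbidden (ΔS, ΔL, ΔJ).
Allowed pairs: 3 of 10.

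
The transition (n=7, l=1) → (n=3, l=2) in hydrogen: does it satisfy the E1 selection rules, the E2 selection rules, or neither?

Δl = 2 − 1 = +1; l_i + l_f = 3.
E1 (Δl = ±1): satisfied.
E2 (Δl = 0,±2, l_i+l_f ≥ 2): not satisfied.

E1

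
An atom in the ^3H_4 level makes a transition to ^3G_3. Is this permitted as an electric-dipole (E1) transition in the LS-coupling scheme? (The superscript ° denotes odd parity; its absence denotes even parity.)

forbidden

Reading off the term symbols: S 1→1, L 5→4, J 4→3, parity even→even.
Parity must change: even → even — violated.
ΔS = 0: S: 1 → 1 — satisfied.
ΔL = 0, ±1 (not L=0↔0): L: 5 → 4, ΔL = -1 — satisfied.
ΔJ = 0, ±1 (not J=0↔0): J: 4 → 3, ΔJ = -1 — satisfied.
Rule(s) violated: parity.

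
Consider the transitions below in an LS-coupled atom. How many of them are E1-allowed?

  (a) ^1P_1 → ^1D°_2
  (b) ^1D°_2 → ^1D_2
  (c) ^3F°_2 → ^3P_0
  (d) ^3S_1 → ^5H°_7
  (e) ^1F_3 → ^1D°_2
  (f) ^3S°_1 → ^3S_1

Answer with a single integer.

(a) allowed
(b) allowed
(c) forbidden (ΔL, ΔJ fail)
(d) forbidden (ΔS, ΔL, ΔJ fail)
(e) allowed
(f) forbidden (ΔL fails)
Total allowed: 3 of 6.

3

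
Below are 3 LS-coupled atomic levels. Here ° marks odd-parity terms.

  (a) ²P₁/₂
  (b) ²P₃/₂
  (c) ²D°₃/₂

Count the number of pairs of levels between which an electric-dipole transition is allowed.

(a)–(b): forbidden (parity).
(a)–(c): allowed.
(b)–(c): allowed.
Allowed pairs: 2 of 3.

2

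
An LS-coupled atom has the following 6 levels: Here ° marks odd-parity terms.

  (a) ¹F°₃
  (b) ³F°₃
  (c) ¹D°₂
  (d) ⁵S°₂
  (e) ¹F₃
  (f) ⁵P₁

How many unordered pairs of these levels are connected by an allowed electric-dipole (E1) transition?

(a)–(b): forbidden (parity, ΔS).
(a)–(c): forbidden (parity).
(a)–(d): forbidden (parity, ΔS, ΔL).
(a)–(e): allowed.
(a)–(f): forbidden (ΔS, ΔL, ΔJ).
(b)–(c): forbidden (parity, ΔS).
(b)–(d): forbidden (parity, ΔS, ΔL).
(b)–(e): forbidden (ΔS).
(b)–(f): forbidden (ΔS, ΔL, ΔJ).
(c)–(d): forbidden (parity, ΔS, ΔL).
(c)–(e): allowed.
(c)–(f): forbidden (ΔS).
(d)–(e): forbidden (ΔS, ΔL).
(d)–(f): allowed.
(e)–(f): forbidden (parity, ΔS, ΔL, ΔJ).
Allowed pairs: 3 of 15.

3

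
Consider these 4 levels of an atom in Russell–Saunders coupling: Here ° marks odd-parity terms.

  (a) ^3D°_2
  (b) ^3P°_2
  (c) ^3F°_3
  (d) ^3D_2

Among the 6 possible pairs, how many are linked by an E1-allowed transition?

3

(a)–(b): forbidden (parity).
(a)–(c): forbidden (parity).
(a)–(d): allowed.
(b)–(c): forbidden (parity, ΔL).
(b)–(d): allowed.
(c)–(d): allowed.
Allowed pairs: 3 of 6.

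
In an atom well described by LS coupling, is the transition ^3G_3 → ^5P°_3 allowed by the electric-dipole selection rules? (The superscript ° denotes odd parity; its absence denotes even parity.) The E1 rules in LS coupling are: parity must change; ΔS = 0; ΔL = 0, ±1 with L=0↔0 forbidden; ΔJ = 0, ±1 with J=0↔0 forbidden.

Reading off the term symbols: S 1→2, L 4→1, J 3→3, parity even→odd.
ΔL = 0, ±1 (not L=0↔0): L: 4 → 1, ΔL = -3 — fails.
ΔJ = 0, ±1 (not J=0↔0): J: 3 → 3, ΔJ = +0 — passes.
ΔS = 0: S: 1 → 2 — fails.
Parity must change: even → odd — passes.
Rule(s) violated: ΔS, ΔL.

forbidden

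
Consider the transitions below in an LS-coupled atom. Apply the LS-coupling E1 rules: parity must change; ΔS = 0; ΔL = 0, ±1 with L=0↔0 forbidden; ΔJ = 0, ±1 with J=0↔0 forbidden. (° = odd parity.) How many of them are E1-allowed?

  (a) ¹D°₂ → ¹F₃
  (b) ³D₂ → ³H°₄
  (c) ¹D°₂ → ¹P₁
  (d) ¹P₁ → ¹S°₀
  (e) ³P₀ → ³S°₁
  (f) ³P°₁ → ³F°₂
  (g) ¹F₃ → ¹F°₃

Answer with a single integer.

(a) allowed
(b) forbidden (ΔL, ΔJ fail)
(c) allowed
(d) allowed
(e) allowed
(f) forbidden (parity, ΔL fail)
(g) allowed
Total allowed: 5 of 7.

5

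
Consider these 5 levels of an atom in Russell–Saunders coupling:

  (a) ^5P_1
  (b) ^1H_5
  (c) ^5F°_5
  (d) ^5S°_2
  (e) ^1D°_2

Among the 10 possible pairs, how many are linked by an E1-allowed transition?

1

(a)–(b): forbidden (parity, ΔS, ΔL, ΔJ).
(a)–(c): forbidden (ΔL, ΔJ).
(a)–(d): allowed.
(a)–(e): forbidden (ΔS).
(b)–(c): forbidden (ΔS, ΔL).
(b)–(d): forbidden (ΔS, ΔL, ΔJ).
(b)–(e): forbidden (ΔL, ΔJ).
(c)–(d): forbidden (parity, ΔL, ΔJ).
(c)–(e): forbidden (parity, ΔS, ΔJ).
(d)–(e): forbidden (parity, ΔS, ΔL).
Allowed pairs: 1 of 10.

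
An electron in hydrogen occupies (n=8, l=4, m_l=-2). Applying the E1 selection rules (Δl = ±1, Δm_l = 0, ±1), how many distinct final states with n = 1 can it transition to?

0

E1 requires l_f ∈ {3, 5}, but neither lies in [0, 0], so no final state is reachable.
Total: 0.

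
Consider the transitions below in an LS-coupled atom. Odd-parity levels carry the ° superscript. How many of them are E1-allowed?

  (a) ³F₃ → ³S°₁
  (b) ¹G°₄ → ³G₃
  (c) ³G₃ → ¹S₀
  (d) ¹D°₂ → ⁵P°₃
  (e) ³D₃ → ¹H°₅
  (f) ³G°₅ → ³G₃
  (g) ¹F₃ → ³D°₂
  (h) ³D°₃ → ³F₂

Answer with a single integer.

1

(a) forbidden (ΔL, ΔJ fail)
(b) forbidden (ΔS fails)
(c) forbidden (parity, ΔS, ΔL, ΔJ fail)
(d) forbidden (parity, ΔS fail)
(e) forbidden (ΔS, ΔL, ΔJ fail)
(f) forbidden (ΔJ fails)
(g) forbidden (ΔS fails)
(h) allowed
Total allowed: 1 of 8.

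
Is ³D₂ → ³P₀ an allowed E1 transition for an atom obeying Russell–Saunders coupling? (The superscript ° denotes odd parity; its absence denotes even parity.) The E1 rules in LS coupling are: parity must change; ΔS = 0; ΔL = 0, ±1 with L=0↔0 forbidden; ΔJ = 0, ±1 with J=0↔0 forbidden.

forbidden

Initial level: S=1, L=2, J=2, parity even. Final level: S=1, L=1, J=0, parity even.
Parity must change: even → even — fails.
ΔS = 0: S: 1 → 1 — passes.
ΔL = 0, ±1 (not L=0↔0): L: 2 → 1, ΔL = -1 — passes.
ΔJ = 0, ±1 (not J=0↔0): J: 2 → 0, ΔJ = -2 — fails.
Rule(s) violated: parity, ΔJ.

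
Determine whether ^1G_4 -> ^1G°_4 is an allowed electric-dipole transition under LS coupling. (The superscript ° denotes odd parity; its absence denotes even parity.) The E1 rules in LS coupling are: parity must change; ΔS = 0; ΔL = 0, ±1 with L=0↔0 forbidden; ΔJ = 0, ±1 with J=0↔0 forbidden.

allowed

Parity must change: even → odd — satisfied.
ΔS = 0: S: 0 → 0 — satisfied.
ΔL = 0, ±1 (not L=0↔0): L: 4 → 4, ΔL = +0 — satisfied.
ΔJ = 0, ±1 (not J=0↔0): J: 4 → 4, ΔJ = +0 — satisfied.
All four E1 rules are satisfied.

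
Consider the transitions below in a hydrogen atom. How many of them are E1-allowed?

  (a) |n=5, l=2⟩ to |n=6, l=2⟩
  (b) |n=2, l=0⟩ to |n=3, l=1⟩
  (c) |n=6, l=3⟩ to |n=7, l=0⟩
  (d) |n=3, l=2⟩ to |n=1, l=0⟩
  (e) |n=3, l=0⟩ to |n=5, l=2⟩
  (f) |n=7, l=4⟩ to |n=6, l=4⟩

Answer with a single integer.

1

(a) forbidden — Δl = +0 (E1 requires Δl = ±1)
(b) allowed
(c) forbidden — Δl = -3 (E1 requires Δl = ±1)
(d) forbidden — Δl = -2 (E1 requires Δl = ±1)
(e) forbidden — Δl = +2 (E1 requires Δl = ±1)
(f) forbidden — Δl = +0 (E1 requires Δl = ±1)
Total allowed: 1 of 6.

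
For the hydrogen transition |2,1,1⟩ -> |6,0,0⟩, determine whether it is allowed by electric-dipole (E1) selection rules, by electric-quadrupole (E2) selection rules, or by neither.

Δl = 0 − 1 = -1; l_i + l_f = 1.
Δm_l = -1.
E1 (Δl = ±1, |Δm_l| ≤ 1): satisfied.
E2 (Δl = 0,±2, l_i+l_f ≥ 2, |Δm_l| ≤ 2): not satisfied.

E1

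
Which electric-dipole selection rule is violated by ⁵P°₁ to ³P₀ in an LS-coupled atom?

the ΔS = 0 rule

Reading off the term symbols: S 2→1, L 1→1, J 1→0, parity odd→even.
Parity must change: odd → even — ok.
ΔJ = 0, ±1 (not J=0↔0): J: 1 → 0, ΔJ = -1 — ok.
ΔS = 0: S: 2 → 1 — fails.
ΔL = 0, ±1 (not L=0↔0): L: 1 → 1, ΔL = +0 — ok.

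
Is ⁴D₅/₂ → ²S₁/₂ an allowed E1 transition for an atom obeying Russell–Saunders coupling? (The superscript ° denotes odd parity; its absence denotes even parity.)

Initial level: S=3/2, L=2, J=5/2, parity even. Final level: S=1/2, L=0, J=1/2, parity even.
ΔJ = 0, ±1 (not J=0↔0): J: 5/2 → 1/2, ΔJ = -2 — fails.
Parity must change: even → even — fails.
ΔL = 0, ±1 (not L=0↔0): L: 2 → 0, ΔL = -2 — fails.
ΔS = 0: S: 3/2 → 1/2 — fails.
Rule(s) violated: parity, ΔS, ΔL, ΔJ.

forbidden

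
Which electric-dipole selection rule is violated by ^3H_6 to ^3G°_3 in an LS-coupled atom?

the ΔJ = 0, ±1 rule

Reading off the term symbols: S 1→1, L 5→4, J 6→3, parity even→odd.
Parity must change: even → odd — ✓.
ΔS = 0: S: 1 → 1 — ✓.
ΔL = 0, ±1 (not L=0↔0): L: 5 → 4, ΔL = -1 — ✓.
ΔJ = 0, ±1 (not J=0↔0): J: 6 → 3, ΔJ = -3 — ✗.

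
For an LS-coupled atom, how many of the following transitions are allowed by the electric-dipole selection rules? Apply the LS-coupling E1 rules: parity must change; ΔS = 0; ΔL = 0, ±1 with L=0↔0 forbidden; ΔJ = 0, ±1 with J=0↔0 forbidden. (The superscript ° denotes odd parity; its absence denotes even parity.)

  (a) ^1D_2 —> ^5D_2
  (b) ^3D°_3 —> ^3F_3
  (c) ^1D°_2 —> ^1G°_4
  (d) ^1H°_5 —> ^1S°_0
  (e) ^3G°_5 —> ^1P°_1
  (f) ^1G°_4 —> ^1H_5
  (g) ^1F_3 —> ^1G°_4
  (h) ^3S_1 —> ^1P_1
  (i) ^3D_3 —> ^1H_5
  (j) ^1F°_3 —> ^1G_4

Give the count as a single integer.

4

(a) forbidden (parity, ΔS fail)
(b) allowed
(c) forbidden (parity, ΔL, ΔJ fail)
(d) forbidden (parity, ΔL, ΔJ fail)
(e) forbidden (parity, ΔS, ΔL, ΔJ fail)
(f) allowed
(g) allowed
(h) forbidden (parity, ΔS fail)
(i) forbidden (parity, ΔS, ΔL, ΔJ fail)
(j) allowed
Total allowed: 4 of 10.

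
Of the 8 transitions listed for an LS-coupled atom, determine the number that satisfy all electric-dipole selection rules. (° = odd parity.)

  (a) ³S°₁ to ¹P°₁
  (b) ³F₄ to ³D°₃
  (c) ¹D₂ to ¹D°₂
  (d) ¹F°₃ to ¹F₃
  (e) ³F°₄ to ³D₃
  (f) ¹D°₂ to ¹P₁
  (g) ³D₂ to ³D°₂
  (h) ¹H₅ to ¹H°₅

(a) forbidden (parity, ΔS fail)
(b) allowed
(c) allowed
(d) allowed
(e) allowed
(f) allowed
(g) allowed
(h) allowed
Total allowed: 7 of 8.

7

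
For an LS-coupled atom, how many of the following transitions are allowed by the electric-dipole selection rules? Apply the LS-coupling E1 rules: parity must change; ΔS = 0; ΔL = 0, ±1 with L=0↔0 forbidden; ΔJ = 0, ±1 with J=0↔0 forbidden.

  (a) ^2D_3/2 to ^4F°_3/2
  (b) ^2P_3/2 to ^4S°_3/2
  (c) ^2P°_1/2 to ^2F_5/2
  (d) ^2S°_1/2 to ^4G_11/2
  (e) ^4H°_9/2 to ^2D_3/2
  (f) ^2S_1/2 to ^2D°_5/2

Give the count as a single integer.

(a) forbidden (ΔS fails)
(b) forbidden (ΔS fails)
(c) forbidden (ΔL, ΔJ fail)
(d) forbidden (ΔS, ΔL, ΔJ fail)
(e) forbidden (ΔS, ΔL, ΔJ fail)
(f) forbidden (ΔL, ΔJ fail)
Total allowed: 0 of 6.

0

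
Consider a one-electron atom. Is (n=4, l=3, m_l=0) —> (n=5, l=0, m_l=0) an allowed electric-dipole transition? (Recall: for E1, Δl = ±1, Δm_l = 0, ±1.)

Initial l = 3, final l = 0, so Δl = -3. E1 requires Δl = ±1: ✗.
m_l: 0 → 0 (Δm_l = +0). |Δm_l| ≤ 1 ✓.
The transition is electric-dipole forbidden.

forbidden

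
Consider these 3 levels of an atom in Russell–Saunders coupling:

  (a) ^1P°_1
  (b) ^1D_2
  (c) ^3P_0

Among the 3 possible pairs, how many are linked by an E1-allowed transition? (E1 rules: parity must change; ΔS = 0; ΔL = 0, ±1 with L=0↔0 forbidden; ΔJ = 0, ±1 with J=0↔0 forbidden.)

1

(a)–(b): allowed.
(a)–(c): forbidden (ΔS).
(b)–(c): forbidden (parity, ΔS, ΔJ).
Allowed pairs: 1 of 3.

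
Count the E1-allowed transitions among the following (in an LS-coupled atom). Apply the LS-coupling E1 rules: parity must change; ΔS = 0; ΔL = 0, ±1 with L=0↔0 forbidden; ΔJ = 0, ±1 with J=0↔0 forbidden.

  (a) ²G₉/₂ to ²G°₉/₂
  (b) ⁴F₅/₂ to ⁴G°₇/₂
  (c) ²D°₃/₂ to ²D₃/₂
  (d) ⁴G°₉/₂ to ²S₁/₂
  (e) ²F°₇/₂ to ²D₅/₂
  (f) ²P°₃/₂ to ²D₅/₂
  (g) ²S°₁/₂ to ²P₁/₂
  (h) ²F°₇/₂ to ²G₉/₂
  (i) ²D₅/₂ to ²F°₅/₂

(a) allowed
(b) allowed
(c) allowed
(d) forbidden (ΔS, ΔL, ΔJ fail)
(e) allowed
(f) allowed
(g) allowed
(h) allowed
(i) allowed
Total allowed: 8 of 9.

8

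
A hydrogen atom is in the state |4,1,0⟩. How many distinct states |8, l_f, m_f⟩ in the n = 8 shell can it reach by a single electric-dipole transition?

E1 requires Δl = ±1, so l_f ∈ {0, 2}; with 0 ≤ l_f ≤ n_f−1 = 7, the allowed l_f values are {0, 2}.
For l_f = 0: m_f ∈ {m_i−1, m_i, m_i+1} ∩ [−0, 0] = {0} → 1 state.
For l_f = 2: m_f ∈ {m_i−1, m_i, m_i+1} ∩ [−2, 2] = {-1, 0, 1} → 3 states.
Total: 4.

4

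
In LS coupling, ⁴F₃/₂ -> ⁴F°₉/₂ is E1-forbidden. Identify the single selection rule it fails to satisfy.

ΔJ = 0, ±1 (not J=0↔0): J: 3/2 → 9/2, ΔJ = +3 — fails.
Parity must change: even → odd — ok.
ΔS = 0: S: 3/2 → 3/2 — ok.
ΔL = 0, ±1 (not L=0↔0): L: 3 → 3, ΔL = +0 — ok.

the ΔJ = 0, ±1 rule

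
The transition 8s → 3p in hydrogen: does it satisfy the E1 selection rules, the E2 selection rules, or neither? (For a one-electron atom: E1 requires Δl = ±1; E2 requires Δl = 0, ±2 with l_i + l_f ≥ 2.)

Δl = 1 − 0 = +1; l_i + l_f = 1.
E1 (Δl = ±1): satisfied.
E2 (Δl = 0,±2, l_i+l_f ≥ 2): not satisfied.

E1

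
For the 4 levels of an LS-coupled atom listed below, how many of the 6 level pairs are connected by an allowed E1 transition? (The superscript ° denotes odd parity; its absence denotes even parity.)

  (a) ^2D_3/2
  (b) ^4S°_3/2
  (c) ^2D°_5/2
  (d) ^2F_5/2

(a)–(b): forbidden (ΔS, ΔL).
(a)–(c): allowed.
(a)–(d): forbidden (parity).
(b)–(c): forbidden (parity, ΔS, ΔL).
(b)–(d): forbidden (ΔS, ΔL).
(c)–(d): allowed.
Allowed pairs: 2 of 6.

2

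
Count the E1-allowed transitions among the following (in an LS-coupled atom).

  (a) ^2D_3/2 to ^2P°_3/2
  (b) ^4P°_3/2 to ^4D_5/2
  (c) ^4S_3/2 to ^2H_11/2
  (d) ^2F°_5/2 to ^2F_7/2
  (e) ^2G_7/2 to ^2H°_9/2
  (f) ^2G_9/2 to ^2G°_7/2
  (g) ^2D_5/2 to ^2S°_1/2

5

(a) allowed
(b) allowed
(c) forbidden (parity, ΔS, ΔL, ΔJ fail)
(d) allowed
(e) allowed
(f) allowed
(g) forbidden (ΔL, ΔJ fail)
Total allowed: 5 of 7.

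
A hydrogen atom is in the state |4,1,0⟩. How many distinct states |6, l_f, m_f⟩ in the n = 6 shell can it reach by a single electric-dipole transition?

E1 requires Δl = ±1, so l_f ∈ {0, 2}; with 0 ≤ l_f ≤ n_f−1 = 5, the allowed l_f values are {0, 2}.
For l_f = 0: m_f ∈ {m_i−1, m_i, m_i+1} ∩ [−0, 0] = {0} → 1 state.
For l_f = 2: m_f ∈ {m_i−1, m_i, m_i+1} ∩ [−2, 2] = {-1, 0, 1} → 3 states.
Total: 4.

4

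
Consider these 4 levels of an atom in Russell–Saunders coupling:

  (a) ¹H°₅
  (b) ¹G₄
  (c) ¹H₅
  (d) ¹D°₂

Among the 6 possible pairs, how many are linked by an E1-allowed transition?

2

(a)–(b): allowed.
(a)–(c): allowed.
(a)–(d): forbidden (parity, ΔL, ΔJ).
(b)–(c): forbidden (parity).
(b)–(d): forbidden (ΔL, ΔJ).
(c)–(d): forbidden (ΔL, ΔJ).
Allowed pairs: 2 of 6.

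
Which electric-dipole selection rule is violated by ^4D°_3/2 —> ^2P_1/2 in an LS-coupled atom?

the ΔS = 0 rule

Initial level: S=3/2, L=2, J=3/2, parity odd. Final level: S=1/2, L=1, J=1/2, parity even.
Parity must change: odd → even — passes.
ΔS = 0: S: 3/2 → 1/2 — fails.
ΔL = 0, ±1 (not L=0↔0): L: 2 → 1, ΔL = -1 — passes.
ΔJ = 0, ±1 (not J=0↔0): J: 3/2 → 1/2, ΔJ = -1 — passes.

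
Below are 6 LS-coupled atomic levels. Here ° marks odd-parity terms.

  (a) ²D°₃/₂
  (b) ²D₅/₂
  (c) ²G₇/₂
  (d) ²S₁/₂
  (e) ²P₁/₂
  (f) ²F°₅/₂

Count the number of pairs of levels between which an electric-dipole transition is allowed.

4

(a)–(b): allowed.
(a)–(c): forbidden (ΔL, ΔJ).
(a)–(d): forbidden (ΔL).
(a)–(e): allowed.
(a)–(f): forbidden (parity).
(b)–(c): forbidden (parity, ΔL).
(b)–(d): forbidden (parity, ΔL, ΔJ).
(b)–(e): forbidden (parity, ΔJ).
(b)–(f): allowed.
(c)–(d): forbidden (parity, ΔL, ΔJ).
(c)–(e): forbidden (parity, ΔL, ΔJ).
(c)–(f): allowed.
(d)–(e): forbidden (parity).
(d)–(f): forbidden (ΔL, ΔJ).
(e)–(f): forbidden (ΔL, ΔJ).
Allowed pairs: 4 of 15.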